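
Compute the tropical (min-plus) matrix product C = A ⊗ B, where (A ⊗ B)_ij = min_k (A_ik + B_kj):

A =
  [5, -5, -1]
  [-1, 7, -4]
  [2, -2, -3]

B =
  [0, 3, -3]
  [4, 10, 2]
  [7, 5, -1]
A ⊗ B =
  [-1, 4, -3]
  [-1, 1, -5]
  [2, 2, -4]

Apply the min-plus product entry-by-entry:
  C[0][0] = min over k of (A[0][0] + B[0][0] = 5 + 0 = 5, A[0][1] + B[1][0] = -5 + 4 = -1, A[0][2] + B[2][0] = -1 + 7 = 6) = -1 (attained at k = 1)
  C[0][1] = min over k of (A[0][0] + B[0][1] = 5 + 3 = 8, A[0][1] + B[1][1] = -5 + 10 = 5, A[0][2] + B[2][1] = -1 + 5 = 4) = 4 (attained at k = 2)
  C[0][2] = min over k of (A[0][0] + B[0][2] = 5 + -3 = 2, A[0][1] + B[1][2] = -5 + 2 = -3, A[0][2] + B[2][2] = -1 + -1 = -2) = -3 (attained at k = 1)
  C[1][0] = min over k of (A[1][0] + B[0][0] = -1 + 0 = -1, A[1][1] + B[1][0] = 7 + 4 = 11, A[1][2] + B[2][0] = -4 + 7 = 3) = -1 (attained at k = 0)
  C[1][1] = min over k of (A[1][0] + B[0][1] = -1 + 3 = 2, A[1][1] + B[1][1] = 7 + 10 = 17, A[1][2] + B[2][1] = -4 + 5 = 1) = 1 (attained at k = 2)
  C[1][2] = min over k of (A[1][0] + B[0][2] = -1 + -3 = -4, A[1][1] + B[1][2] = 7 + 2 = 9, A[1][2] + B[2][2] = -4 + -1 = -5) = -5 (attained at k = 2)
  C[2][0] = min over k of (A[2][0] + B[0][0] = 2 + 0 = 2, A[2][1] + B[1][0] = -2 + 4 = 2, A[2][2] + B[2][0] = -3 + 7 = 4) = 2 (attained at k = 0)
  C[2][1] = min over k of (A[2][0] + B[0][1] = 2 + 3 = 5, A[2][1] + B[1][1] = -2 + 10 = 8, A[2][2] + B[2][1] = -3 + 5 = 2) = 2 (attained at k = 2)
  C[2][2] = min over k of (A[2][0] + B[0][2] = 2 + -3 = -1, A[2][1] + B[1][2] = -2 + 2 = 0, A[2][2] + B[2][2] = -3 + -1 = -4) = -4 (attained at k = 2)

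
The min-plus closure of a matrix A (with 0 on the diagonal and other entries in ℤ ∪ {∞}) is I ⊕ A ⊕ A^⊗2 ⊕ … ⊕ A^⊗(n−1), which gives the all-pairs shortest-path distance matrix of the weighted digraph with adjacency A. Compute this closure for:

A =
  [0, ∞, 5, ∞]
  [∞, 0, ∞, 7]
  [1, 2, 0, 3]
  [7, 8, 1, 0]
Closure =
  [0, 7, 5, 8]
  [9, 0, 8, 7]
  [1, 2, 0, 3]
  [2, 3, 1, 0]

This is the Floyd-Warshall all-pairs shortest-path computation. For each intermediate vertex k = 0, 1, …, 3, update dist[i][j] ← min(dist[i][j], dist[i][k] + dist[k][j]). The final matrix gives, for each (i, j), the minimum total weight of any directed path from i to j (possibly empty when i = j).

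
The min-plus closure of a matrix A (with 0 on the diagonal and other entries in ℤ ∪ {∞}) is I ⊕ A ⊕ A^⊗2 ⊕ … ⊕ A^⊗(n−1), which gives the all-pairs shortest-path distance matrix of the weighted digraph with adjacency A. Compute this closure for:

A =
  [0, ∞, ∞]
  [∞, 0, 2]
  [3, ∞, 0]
Closure =
  [0, ∞, ∞]
  [5, 0, 2]
  [3, ∞, 0]

This is the Floyd-Warshall all-pairs shortest-path computation. For each intermediate vertex k = 0, 1, …, 2, update dist[i][j] ← min(dist[i][j], dist[i][k] + dist[k][j]). The final matrix gives, for each (i, j), the minimum total weight of any directed path from i to j (possibly empty when i = j).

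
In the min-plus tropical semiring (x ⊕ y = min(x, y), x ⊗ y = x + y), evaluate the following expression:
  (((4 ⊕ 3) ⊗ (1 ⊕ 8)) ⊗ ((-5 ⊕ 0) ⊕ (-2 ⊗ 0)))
(((4 ⊕ 3) ⊗ (1 ⊕ 8)) ⊗ ((-5 ⊕ 0) ⊕ (-2 ⊗ 0))) = -1

Expand innermost to outermost. Recall ⊕ takes the minimum of its arguments and ⊗ takes their sum. Working out the expression (((4 ⊕ 3) ⊗ (1 ⊕ 8)) ⊗ ((-5 ⊕ 0) ⊕ (-2 ⊗ 0))) gives -1.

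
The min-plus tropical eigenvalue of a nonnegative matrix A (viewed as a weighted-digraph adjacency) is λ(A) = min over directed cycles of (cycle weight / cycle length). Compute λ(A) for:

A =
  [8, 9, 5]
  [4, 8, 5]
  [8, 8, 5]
λ(A) = 5

Enumerate directed cycles and compute their means (weight / length). Sample:
  cycle 0 → 0: weight = 8, length = 1, mean = 8/1 ≈ 8.000
  cycle 1 → 1: weight = 8, length = 1, mean = 8/1 ≈ 8.000
  cycle 2 → 2: weight = 5, length = 1, mean = 5/1 ≈ 5.000
  cycle 0 → 1 → 0: weight = 13, length = 2, mean = 13/2 ≈ 6.500
  cycle 0 → 2 → 0: weight = 13, length = 2, mean = 13/2 ≈ 6.500
  cycle 1 → 0 → 1: weight = 13, length = 2, mean = 13/2 ≈ 6.500
Minimum mean = 5.000, attained e.g. along the cycle 2 → 2 with weight 5 and length 1. So λ(A) = 5/1 = 5.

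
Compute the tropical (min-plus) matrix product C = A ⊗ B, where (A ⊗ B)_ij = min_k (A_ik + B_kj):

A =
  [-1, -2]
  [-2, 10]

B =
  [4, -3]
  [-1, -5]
A ⊗ B =
  [-3, -7]
  [2, -5]

Apply the min-plus product entry-by-entry:
  C[0][0] = min over k of (A[0][0] + B[0][0] = -1 + 4 = 3, A[0][1] + B[1][0] = -2 + -1 = -3) = -3 (attained at k = 1)
  C[0][1] = min over k of (A[0][0] + B[0][1] = -1 + -3 = -4, A[0][1] + B[1][1] = -2 + -5 = -7) = -7 (attained at k = 1)
  C[1][0] = min over k of (A[1][0] + B[0][0] = -2 + 4 = 2, A[1][1] + B[1][0] = 10 + -1 = 9) = 2 (attained at k = 0)
  C[1][1] = min over k of (A[1][0] + B[0][1] = -2 + -3 = -5, A[1][1] + B[1][1] = 10 + -5 = 5) = -5 (attained at k = 0)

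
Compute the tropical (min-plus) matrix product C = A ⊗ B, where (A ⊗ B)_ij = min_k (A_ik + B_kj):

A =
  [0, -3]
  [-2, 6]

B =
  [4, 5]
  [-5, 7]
A ⊗ B =
  [-8, 4]
  [1, 3]

Apply the min-plus product entry-by-entry:
  C[0][0] = min over k of (A[0][0] + B[0][0] = 0 + 4 = 4, A[0][1] + B[1][0] = -3 + -5 = -8) = -8 (attained at k = 1)
  C[0][1] = min over k of (A[0][0] + B[0][1] = 0 + 5 = 5, A[0][1] + B[1][1] = -3 + 7 = 4) = 4 (attained at k = 1)
  C[1][0] = min over k of (A[1][0] + B[0][0] = -2 + 4 = 2, A[1][1] + B[1][0] = 6 + -5 = 1) = 1 (attained at k = 1)
  C[1][1] = min over k of (A[1][0] + B[0][1] = -2 + 5 = 3, A[1][1] + B[1][1] = 6 + 7 = 13) = 3 (attained at k = 0)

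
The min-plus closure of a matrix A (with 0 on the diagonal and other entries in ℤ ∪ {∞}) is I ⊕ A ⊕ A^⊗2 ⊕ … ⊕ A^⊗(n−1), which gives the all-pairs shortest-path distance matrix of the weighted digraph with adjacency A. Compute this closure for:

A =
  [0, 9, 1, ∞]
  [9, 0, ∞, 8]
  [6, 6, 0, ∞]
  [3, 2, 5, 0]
Closure =
  [0, 7, 1, 15]
  [9, 0, 10, 8]
  [6, 6, 0, 14]
  [3, 2, 4, 0]

This is the Floyd-Warshall all-pairs shortest-path computation. For each intermediate vertex k = 0, 1, …, 3, update dist[i][j] ← min(dist[i][j], dist[i][k] + dist[k][j]). The final matrix gives, for each (i, j), the minimum total weight of any directed path from i to j (possibly empty when i = j).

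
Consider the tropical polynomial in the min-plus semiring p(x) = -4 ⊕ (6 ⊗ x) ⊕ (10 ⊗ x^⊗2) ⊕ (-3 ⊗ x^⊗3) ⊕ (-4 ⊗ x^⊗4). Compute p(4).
p(4) = -4

A tropical monomial a ⊗ x^⊗i evaluates to a + i · x. Evaluating each term at x = 4:
  Term 0 contributes -4 + 0 · 4 = -4
  Term 1 contributes 6 + 1 · 4 = 10
  Term 2 contributes 10 + 2 · 4 = 18
  Term 3 contributes -3 + 3 · 4 = 9
  Term 4 contributes -4 + 4 · 4 = 12
p(4) = ⊕ of these = min[-4, 10, 18, 9, 12] = -4.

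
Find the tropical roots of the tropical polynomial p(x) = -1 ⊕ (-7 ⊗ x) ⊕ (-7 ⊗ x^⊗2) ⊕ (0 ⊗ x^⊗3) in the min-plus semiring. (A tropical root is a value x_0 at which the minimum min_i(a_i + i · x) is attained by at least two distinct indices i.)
Roots: {-7, 0, 6}

Each tropical root is a break point of the lower envelope of the lines y = a_i + i · x (there are 4 lines, with slopes 0, 1, ..., 3). Only the lines that attain the minimum somewhere contribute to roots; other lines are dominated. Here the surviving (envelope) indices are i = 3, i = 2, i = 1, i = 0.
Intersections between consecutive envelope lines give the roots: for adjacent envelope indices i < j the intersection is x = (a_i − a_j) / (j − i). Reading off the sorted break points: {-7, 0, 6}.
Verification: at each break x_0, at least two indices attain the minimum of min_i(a_i + i · x_0).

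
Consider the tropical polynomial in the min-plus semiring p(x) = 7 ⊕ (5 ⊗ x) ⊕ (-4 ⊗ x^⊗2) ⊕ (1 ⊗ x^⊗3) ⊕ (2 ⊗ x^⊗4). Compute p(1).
p(1) = -2

A tropical monomial a ⊗ x^⊗i evaluates to a + i · x. Evaluating each term at x = 1:
  Term 0 contributes 7 + 0 · 1 = 7
  Term 1 contributes 5 + 1 · 1 = 6
  Term 2 contributes -4 + 2 · 1 = -2
  Term 3 contributes 1 + 3 · 1 = 4
  Term 4 contributes 2 + 4 · 1 = 6
p(1) = ⊕ of these = min[7, 6, -2, 4, 6] = -2.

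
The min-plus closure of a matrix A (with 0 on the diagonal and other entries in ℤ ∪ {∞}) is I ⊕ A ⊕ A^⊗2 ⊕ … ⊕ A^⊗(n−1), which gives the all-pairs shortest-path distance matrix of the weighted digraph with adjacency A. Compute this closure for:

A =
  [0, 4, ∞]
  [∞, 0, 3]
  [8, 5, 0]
Closure =
  [0, 4, 7]
  [11, 0, 3]
  [8, 5, 0]

This is the Floyd-Warshall all-pairs shortest-path computation. For each intermediate vertex k = 0, 1, …, 2, update dist[i][j] ← min(dist[i][j], dist[i][k] + dist[k][j]). The final matrix gives, for each (i, j), the minimum total weight of any directed path from i to j (possibly empty when i = j).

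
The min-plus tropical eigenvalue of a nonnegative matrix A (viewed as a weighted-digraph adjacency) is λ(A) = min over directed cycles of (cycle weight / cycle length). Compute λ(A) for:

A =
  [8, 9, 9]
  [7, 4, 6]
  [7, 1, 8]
λ(A) = 7/2

Enumerate directed cycles and compute their means (weight / length). Sample:
  cycle 0 → 0: weight = 8, length = 1, mean = 8/1 ≈ 8.000
  cycle 1 → 1: weight = 4, length = 1, mean = 4/1 ≈ 4.000
  cycle 2 → 2: weight = 8, length = 1, mean = 8/1 ≈ 8.000
  cycle 0 → 1 → 0: weight = 16, length = 2, mean = 16/2 ≈ 8.000
  cycle 0 → 2 → 0: weight = 16, length = 2, mean = 16/2 ≈ 8.000
  cycle 1 → 0 → 1: weight = 16, length = 2, mean = 16/2 ≈ 8.000
Minimum mean = 3.500, attained e.g. along the cycle 1 → 2 → 1 with weight 7 and length 2. So λ(A) = 7/2 = 7/2.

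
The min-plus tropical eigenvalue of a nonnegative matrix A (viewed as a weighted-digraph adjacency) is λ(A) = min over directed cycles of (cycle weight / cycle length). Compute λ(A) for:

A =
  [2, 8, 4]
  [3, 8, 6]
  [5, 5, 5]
λ(A) = 2

Enumerate directed cycles and compute their means (weight / length). Sample:
  cycle 0 → 0: weight = 2, length = 1, mean = 2/1 ≈ 2.000
  cycle 1 → 1: weight = 8, length = 1, mean = 8/1 ≈ 8.000
  cycle 2 → 2: weight = 5, length = 1, mean = 5/1 ≈ 5.000
  cycle 0 → 1 → 0: weight = 11, length = 2, mean = 11/2 ≈ 5.500
  cycle 0 → 2 → 0: weight = 9, length = 2, mean = 9/2 ≈ 4.500
  cycle 1 → 0 → 1: weight = 11, length = 2, mean = 11/2 ≈ 5.500
Minimum mean = 2.000, attained e.g. along the cycle 0 → 0 with weight 2 and length 1. So λ(A) = 2/1 = 2.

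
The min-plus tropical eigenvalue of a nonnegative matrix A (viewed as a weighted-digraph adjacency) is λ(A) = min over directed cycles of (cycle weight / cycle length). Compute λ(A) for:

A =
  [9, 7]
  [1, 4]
λ(A) = 4

Enumerate directed cycles and compute their means (weight / length). Sample:
  cycle 0 → 0: weight = 9, length = 1, mean = 9/1 ≈ 9.000
  cycle 1 → 1: weight = 4, length = 1, mean = 4/1 ≈ 4.000
  cycle 0 → 1 → 0: weight = 8, length = 2, mean = 8/2 ≈ 4.000
  cycle 1 → 0 → 1: weight = 8, length = 2, mean = 8/2 ≈ 4.000
Minimum mean = 4.000, attained e.g. along the cycle 1 → 1 with weight 4 and length 1. So λ(A) = 4/1 = 4.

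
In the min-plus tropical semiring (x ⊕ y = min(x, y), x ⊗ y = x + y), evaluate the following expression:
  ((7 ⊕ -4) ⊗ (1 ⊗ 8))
((7 ⊕ -4) ⊗ (1 ⊗ 8)) = 5

Expand innermost to outermost. Recall ⊕ takes the minimum of its arguments and ⊗ takes their sum. Working out the expression ((7 ⊕ -4) ⊗ (1 ⊗ 8)) gives 5.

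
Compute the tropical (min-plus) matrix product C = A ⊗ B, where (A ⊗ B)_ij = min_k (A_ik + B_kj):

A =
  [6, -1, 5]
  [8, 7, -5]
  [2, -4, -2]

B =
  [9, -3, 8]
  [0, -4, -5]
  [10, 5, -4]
A ⊗ B =
  [-1, -5, -6]
  [5, 0, -9]
  [-4, -8, -9]

Apply the min-plus product entry-by-entry:
  C[0][0] = min over k of (A[0][0] + B[0][0] = 6 + 9 = 15, A[0][1] + B[1][0] = -1 + 0 = -1, A[0][2] + B[2][0] = 5 + 10 = 15) = -1 (attained at k = 1)
  C[0][1] = min over k of (A[0][0] + B[0][1] = 6 + -3 = 3, A[0][1] + B[1][1] = -1 + -4 = -5, A[0][2] + B[2][1] = 5 + 5 = 10) = -5 (attained at k = 1)
  C[0][2] = min over k of (A[0][0] + B[0][2] = 6 + 8 = 14, A[0][1] + B[1][2] = -1 + -5 = -6, A[0][2] + B[2][2] = 5 + -4 = 1) = -6 (attained at k = 1)
  C[1][0] = min over k of (A[1][0] + B[0][0] = 8 + 9 = 17, A[1][1] + B[1][0] = 7 + 0 = 7, A[1][2] + B[2][0] = -5 + 10 = 5) = 5 (attained at k = 2)
  C[1][1] = min over k of (A[1][0] + B[0][1] = 8 + -3 = 5, A[1][1] + B[1][1] = 7 + -4 = 3, A[1][2] + B[2][1] = -5 + 5 = 0) = 0 (attained at k = 2)
  C[1][2] = min over k of (A[1][0] + B[0][2] = 8 + 8 = 16, A[1][1] + B[1][2] = 7 + -5 = 2, A[1][2] + B[2][2] = -5 + -4 = -9) = -9 (attained at k = 2)
  C[2][0] = min over k of (A[2][0] + B[0][0] = 2 + 9 = 11, A[2][1] + B[1][0] = -4 + 0 = -4, A[2][2] + B[2][0] = -2 + 10 = 8) = -4 (attained at k = 1)
  C[2][1] = min over k of (A[2][0] + B[0][1] = 2 + -3 = -1, A[2][1] + B[1][1] = -4 + -4 = -8, A[2][2] + B[2][1] = -2 + 5 = 3) = -8 (attained at k = 1)
  C[2][2] = min over k of (A[2][0] + B[0][2] = 2 + 8 = 10, A[2][1] + B[1][2] = -4 + -5 = -9, A[2][2] + B[2][2] = -2 + -4 = -6) = -9 (attained at k = 1)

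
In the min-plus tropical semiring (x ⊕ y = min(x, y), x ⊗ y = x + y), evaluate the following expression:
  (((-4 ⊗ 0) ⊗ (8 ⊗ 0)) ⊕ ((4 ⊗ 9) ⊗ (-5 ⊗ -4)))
(((-4 ⊗ 0) ⊗ (8 ⊗ 0)) ⊕ ((4 ⊗ 9) ⊗ (-5 ⊗ -4))) = 4

Expand innermost to outermost. Recall ⊕ takes the minimum of its arguments and ⊗ takes their sum. Working out the expression (((-4 ⊗ 0) ⊗ (8 ⊗ 0)) ⊕ ((4 ⊗ 9) ⊗ (-5 ⊗ -4))) gives 4.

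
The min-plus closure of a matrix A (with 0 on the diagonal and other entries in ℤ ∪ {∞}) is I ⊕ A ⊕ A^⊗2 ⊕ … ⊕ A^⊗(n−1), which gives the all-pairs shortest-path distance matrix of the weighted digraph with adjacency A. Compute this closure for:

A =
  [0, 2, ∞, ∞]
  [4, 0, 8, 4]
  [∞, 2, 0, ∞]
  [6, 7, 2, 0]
Closure =
  [0, 2, 8, 6]
  [4, 0, 6, 4]
  [6, 2, 0, 6]
  [6, 4, 2, 0]

This is the Floyd-Warshall all-pairs shortest-path computation. For each intermediate vertex k = 0, 1, …, 3, update dist[i][j] ← min(dist[i][j], dist[i][k] + dist[k][j]). The final matrix gives, for each (i, j), the minimum total weight of any directed path from i to j (possibly empty when i = j).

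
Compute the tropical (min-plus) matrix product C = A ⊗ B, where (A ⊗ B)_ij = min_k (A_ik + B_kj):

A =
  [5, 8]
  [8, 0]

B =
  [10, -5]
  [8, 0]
A ⊗ B =
  [15, 0]
  [8, 0]

Apply the min-plus product entry-by-entry:
  C[0][0] = min over k of (A[0][0] + B[0][0] = 5 + 10 = 15, A[0][1] + B[1][0] = 8 + 8 = 16) = 15 (attained at k = 0)
  C[0][1] = min over k of (A[0][0] + B[0][1] = 5 + -5 = 0, A[0][1] + B[1][1] = 8 + 0 = 8) = 0 (attained at k = 0)
  C[1][0] = min over k of (A[1][0] + B[0][0] = 8 + 10 = 18, A[1][1] + B[1][0] = 0 + 8 = 8) = 8 (attained at k = 1)
  C[1][1] = min over k of (A[1][0] + B[0][1] = 8 + -5 = 3, A[1][1] + B[1][1] = 0 + 0 = 0) = 0 (attained at k = 1)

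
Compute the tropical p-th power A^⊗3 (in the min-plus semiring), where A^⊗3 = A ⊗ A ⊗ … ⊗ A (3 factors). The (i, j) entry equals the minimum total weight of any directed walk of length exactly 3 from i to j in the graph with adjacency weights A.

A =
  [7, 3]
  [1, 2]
A^⊗3 =
  [6, 7]
  [5, 6]

Each entry (A^⊗3)_ij equals the minimum over all length-3 walks i = v_0 → v_1 → … → v_3 = j of Σ_t A[v_t][v_{t+1}]. For example, for (i, j) = (0, 1) we minimise over 4 possible intermediate vertex sequences; the minimum is 7, attained along the walk 0 → 1 → 0 → 1.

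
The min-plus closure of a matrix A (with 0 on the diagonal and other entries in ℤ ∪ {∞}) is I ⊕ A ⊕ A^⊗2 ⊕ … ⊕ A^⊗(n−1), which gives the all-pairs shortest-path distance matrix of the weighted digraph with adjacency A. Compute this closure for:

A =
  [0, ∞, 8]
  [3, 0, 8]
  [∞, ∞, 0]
Closure =
  [0, ∞, 8]
  [3, 0, 8]
  [∞, ∞, 0]

This is the Floyd-Warshall all-pairs shortest-path computation. For each intermediate vertex k = 0, 1, …, 2, update dist[i][j] ← min(dist[i][j], dist[i][k] + dist[k][j]). The final matrix gives, for each (i, j), the minimum total weight of any directed path from i to j (possibly empty when i = j).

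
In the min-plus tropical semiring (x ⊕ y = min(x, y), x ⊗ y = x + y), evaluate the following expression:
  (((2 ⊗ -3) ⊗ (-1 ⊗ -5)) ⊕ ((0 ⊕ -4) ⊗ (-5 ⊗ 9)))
(((2 ⊗ -3) ⊗ (-1 ⊗ -5)) ⊕ ((0 ⊕ -4) ⊗ (-5 ⊗ 9))) = -7

Expand innermost to outermost. Recall ⊕ takes the minimum of its arguments and ⊗ takes their sum. Working out the expression (((2 ⊗ -3) ⊗ (-1 ⊗ -5)) ⊕ ((0 ⊕ -4) ⊗ (-5 ⊗ 9))) gives -7.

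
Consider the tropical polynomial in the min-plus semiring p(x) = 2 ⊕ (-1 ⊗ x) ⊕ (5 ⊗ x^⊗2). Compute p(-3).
p(-3) = -4

A tropical monomial a ⊗ x^⊗i evaluates to a + i · x. Evaluating each term at x = -3:
  Term 0 contributes 2 + 0 · -3 = 2
  Term 1 contributes -1 + 1 · -3 = -4
  Term 2 contributes 5 + 2 · -3 = -1
p(-3) = ⊕ of these = min[2, -4, -1] = -4.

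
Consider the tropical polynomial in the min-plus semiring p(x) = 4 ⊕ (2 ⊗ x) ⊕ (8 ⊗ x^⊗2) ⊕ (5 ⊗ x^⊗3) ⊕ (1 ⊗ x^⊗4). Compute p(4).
p(4) = 4

A tropical monomial a ⊗ x^⊗i evaluates to a + i · x. Evaluating each term at x = 4:
  Term 0 contributes 4 + 0 · 4 = 4
  Term 1 contributes 2 + 1 · 4 = 6
  Term 2 contributes 8 + 2 · 4 = 16
  Term 3 contributes 5 + 3 · 4 = 17
  Term 4 contributes 1 + 4 · 4 = 17
p(4) = ⊕ of these = min[4, 6, 16, 17, 17] = 4.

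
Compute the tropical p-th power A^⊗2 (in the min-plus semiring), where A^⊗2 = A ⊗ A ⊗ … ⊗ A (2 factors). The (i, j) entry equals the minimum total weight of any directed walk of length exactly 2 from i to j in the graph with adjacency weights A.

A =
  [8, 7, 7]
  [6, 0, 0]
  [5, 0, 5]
A^⊗2 =
  [12, 7, 7]
  [5, 0, 0]
  [6, 0, 0]

Each entry (A^⊗2)_ij equals the minimum over all length-2 walks i = v_0 → v_1 → … → v_2 = j of Σ_t A[v_t][v_{t+1}]. For example, for (i, j) = (0, 2) we minimise over 3 possible intermediate vertex sequences; the minimum is 7, attained along the walk 0 → 1 → 2.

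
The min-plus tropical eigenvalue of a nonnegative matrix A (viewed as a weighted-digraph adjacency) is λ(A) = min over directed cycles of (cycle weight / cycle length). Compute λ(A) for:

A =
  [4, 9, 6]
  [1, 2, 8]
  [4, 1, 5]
λ(A) = 2

Enumerate directed cycles and compute their means (weight / length). Sample:
  cycle 0 → 0: weight = 4, length = 1, mean = 4/1 ≈ 4.000
  cycle 1 → 1: weight = 2, length = 1, mean = 2/1 ≈ 2.000
  cycle 2 → 2: weight = 5, length = 1, mean = 5/1 ≈ 5.000
  cycle 0 → 1 → 0: weight = 10, length = 2, mean = 10/2 ≈ 5.000
  cycle 0 → 2 → 0: weight = 10, length = 2, mean = 10/2 ≈ 5.000
  cycle 1 → 0 → 1: weight = 10, length = 2, mean = 10/2 ≈ 5.000
Minimum mean = 2.000, attained e.g. along the cycle 1 → 1 with weight 2 and length 1. So λ(A) = 2/1 = 2.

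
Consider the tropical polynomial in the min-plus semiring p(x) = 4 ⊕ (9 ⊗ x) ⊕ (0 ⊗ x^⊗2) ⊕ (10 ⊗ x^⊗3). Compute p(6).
p(6) = 4

A tropical monomial a ⊗ x^⊗i evaluates to a + i · x. Evaluating each term at x = 6:
  Term 0 contributes 4 + 0 · 6 = 4
  Term 1 contributes 9 + 1 · 6 = 15
  Term 2 contributes 0 + 2 · 6 = 12
  Term 3 contributes 10 + 3 · 6 = 28
p(6) = ⊕ of these = min[4, 15, 12, 28] = 4.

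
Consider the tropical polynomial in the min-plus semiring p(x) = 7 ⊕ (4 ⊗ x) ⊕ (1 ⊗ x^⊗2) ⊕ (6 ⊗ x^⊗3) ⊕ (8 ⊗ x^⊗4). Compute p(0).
p(0) = 1

A tropical monomial a ⊗ x^⊗i evaluates to a + i · x. Evaluating each term at x = 0:
  Term 0 contributes 7 + 0 · 0 = 7
  Term 1 contributes 4 + 1 · 0 = 4
  Term 2 contributes 1 + 2 · 0 = 1
  Term 3 contributes 6 + 3 · 0 = 6
  Term 4 contributes 8 + 4 · 0 = 8
p(0) = ⊕ of these = min[7, 4, 1, 6, 8] = 1.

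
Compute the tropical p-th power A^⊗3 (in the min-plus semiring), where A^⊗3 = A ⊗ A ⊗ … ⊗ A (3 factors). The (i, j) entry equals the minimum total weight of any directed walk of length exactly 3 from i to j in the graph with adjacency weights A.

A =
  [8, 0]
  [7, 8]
A^⊗3 =
  [15, 7]
  [14, 15]

Each entry (A^⊗3)_ij equals the minimum over all length-3 walks i = v_0 → v_1 → … → v_3 = j of Σ_t A[v_t][v_{t+1}]. For example, for (i, j) = (0, 1) we minimise over 4 possible intermediate vertex sequences; the minimum is 7, attained along the walk 0 → 1 → 0 → 1.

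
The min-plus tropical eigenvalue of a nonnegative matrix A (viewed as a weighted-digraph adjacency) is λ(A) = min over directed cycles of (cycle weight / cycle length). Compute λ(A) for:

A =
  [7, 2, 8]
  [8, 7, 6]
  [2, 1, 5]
λ(A) = 10/3

Enumerate directed cycles and compute their means (weight / length). Sample:
  cycle 0 → 0: weight = 7, length = 1, mean = 7/1 ≈ 7.000
  cycle 1 → 1: weight = 7, length = 1, mean = 7/1 ≈ 7.000
  cycle 2 → 2: weight = 5, length = 1, mean = 5/1 ≈ 5.000
  cycle 0 → 1 → 0: weight = 10, length = 2, mean = 10/2 ≈ 5.000
  cycle 0 → 2 → 0: weight = 10, length = 2, mean = 10/2 ≈ 5.000
  cycle 1 → 0 → 1: weight = 10, length = 2, mean = 10/2 ≈ 5.000
Minimum mean = 3.333, attained e.g. along the cycle 0 → 1 → 2 → 0 with weight 10 and length 3. So λ(A) = 10/3 = 10/3.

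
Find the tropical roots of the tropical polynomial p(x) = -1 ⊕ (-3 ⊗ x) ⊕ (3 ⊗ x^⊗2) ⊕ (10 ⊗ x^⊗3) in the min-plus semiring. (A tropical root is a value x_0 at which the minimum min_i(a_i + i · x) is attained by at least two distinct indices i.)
Roots: {-7, -6, 2}

Each tropical root is a break point of the lower envelope of the lines y = a_i + i · x (there are 4 lines, with slopes 0, 1, ..., 3). Only the lines that attain the minimum somewhere contribute to roots; other lines are dominated. Here the surviving (envelope) indices are i = 3, i = 2, i = 1, i = 0.
Intersections between consecutive envelope lines give the roots: for adjacent envelope indices i < j the intersection is x = (a_i − a_j) / (j − i). Reading off the sorted break points: {-7, -6, 2}.
Verification: at each break x_0, at least two indices attain the minimum of min_i(a_i + i · x_0).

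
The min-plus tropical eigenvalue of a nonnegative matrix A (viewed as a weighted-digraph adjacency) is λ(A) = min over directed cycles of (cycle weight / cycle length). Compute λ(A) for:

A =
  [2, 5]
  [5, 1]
λ(A) = 1

Enumerate directed cycles and compute their means (weight / length). Sample:
  cycle 0 → 0: weight = 2, length = 1, mean = 2/1 ≈ 2.000
  cycle 1 → 1: weight = 1, length = 1, mean = 1/1 ≈ 1.000
  cycle 0 → 1 → 0: weight = 10, length = 2, mean = 10/2 ≈ 5.000
  cycle 1 → 0 → 1: weight = 10, length = 2, mean = 10/2 ≈ 5.000
Minimum mean = 1.000, attained e.g. along the cycle 1 → 1 with weight 1 and length 1. So λ(A) = 1/1 = 1.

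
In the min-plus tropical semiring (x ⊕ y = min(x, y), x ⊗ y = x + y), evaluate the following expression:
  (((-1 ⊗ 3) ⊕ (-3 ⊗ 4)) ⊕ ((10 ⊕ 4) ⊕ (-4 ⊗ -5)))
(((-1 ⊗ 3) ⊕ (-3 ⊗ 4)) ⊕ ((10 ⊕ 4) ⊕ (-4 ⊗ -5))) = -9

Expand innermost to outermost. Recall ⊕ takes the minimum of its arguments and ⊗ takes their sum. Working out the expression (((-1 ⊗ 3) ⊕ (-3 ⊗ 4)) ⊕ ((10 ⊕ 4) ⊕ (-4 ⊗ -5))) gives -9.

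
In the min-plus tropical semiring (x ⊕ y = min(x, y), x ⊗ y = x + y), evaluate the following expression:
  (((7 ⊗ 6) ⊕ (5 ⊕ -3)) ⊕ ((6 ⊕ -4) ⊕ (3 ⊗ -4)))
(((7 ⊗ 6) ⊕ (5 ⊕ -3)) ⊕ ((6 ⊕ -4) ⊕ (3 ⊗ -4))) = -4

Expand innermost to outermost. Recall ⊕ takes the minimum of its arguments and ⊗ takes their sum. Working out the expression (((7 ⊗ 6) ⊕ (5 ⊕ -3)) ⊕ ((6 ⊕ -4) ⊕ (3 ⊗ -4))) gives -4.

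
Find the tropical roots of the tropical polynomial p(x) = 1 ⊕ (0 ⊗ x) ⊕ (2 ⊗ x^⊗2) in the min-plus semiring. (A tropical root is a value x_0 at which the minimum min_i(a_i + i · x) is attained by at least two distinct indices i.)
Roots: {-2, 1}

Each tropical root is a break point of the lower envelope of the lines y = a_i + i · x (there are 3 lines, with slopes 0, 1, ..., 2). Only the lines that attain the minimum somewhere contribute to roots; other lines are dominated. Here the surviving (envelope) indices are i = 2, i = 1, i = 0.
Intersections between consecutive envelope lines give the roots: for adjacent envelope indices i < j the intersection is x = (a_i − a_j) / (j − i). Reading off the sorted break points: {-2, 1}.
Verification: at each break x_0, at least two indices attain the minimum of min_i(a_i + i · x_0).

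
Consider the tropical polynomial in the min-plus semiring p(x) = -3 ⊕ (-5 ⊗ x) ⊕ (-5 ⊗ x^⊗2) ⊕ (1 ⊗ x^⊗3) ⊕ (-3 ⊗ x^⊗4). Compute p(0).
p(0) = -5

A tropical monomial a ⊗ x^⊗i evaluates to a + i · x. Evaluating each term at x = 0:
  Term 0 contributes -3 + 0 · 0 = -3
  Term 1 contributes -5 + 1 · 0 = -5
  Term 2 contributes -5 + 2 · 0 = -5
  Term 3 contributes 1 + 3 · 0 = 1
  Term 4 contributes -3 + 4 · 0 = -3
p(0) = ⊕ of these = min[-3, -5, -5, 1, -3] = -5.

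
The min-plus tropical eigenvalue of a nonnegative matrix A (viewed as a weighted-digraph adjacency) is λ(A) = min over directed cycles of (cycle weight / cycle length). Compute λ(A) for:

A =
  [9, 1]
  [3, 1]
λ(A) = 1

Enumerate directed cycles and compute their means (weight / length). Sample:
  cycle 0 → 0: weight = 9, length = 1, mean = 9/1 ≈ 9.000
  cycle 1 → 1: weight = 1, length = 1, mean = 1/1 ≈ 1.000
  cycle 0 → 1 → 0: weight = 4, length = 2, mean = 4/2 ≈ 2.000
  cycle 1 → 0 → 1: weight = 4, length = 2, mean = 4/2 ≈ 2.000
Minimum mean = 1.000, attained e.g. along the cycle 1 → 1 with weight 1 and length 1. So λ(A) = 1/1 = 1.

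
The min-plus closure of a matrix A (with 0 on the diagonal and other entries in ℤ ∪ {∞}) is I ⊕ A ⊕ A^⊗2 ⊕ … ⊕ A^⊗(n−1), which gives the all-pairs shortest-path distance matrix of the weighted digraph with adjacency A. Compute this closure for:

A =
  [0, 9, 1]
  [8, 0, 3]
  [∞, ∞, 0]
Closure =
  [0, 9, 1]
  [8, 0, 3]
  [∞, ∞, 0]

This is the Floyd-Warshall all-pairs shortest-path computation. For each intermediate vertex k = 0, 1, …, 2, update dist[i][j] ← min(dist[i][j], dist[i][k] + dist[k][j]). The final matrix gives, for each (i, j), the minimum total weight of any directed path from i to j (possibly empty when i = j).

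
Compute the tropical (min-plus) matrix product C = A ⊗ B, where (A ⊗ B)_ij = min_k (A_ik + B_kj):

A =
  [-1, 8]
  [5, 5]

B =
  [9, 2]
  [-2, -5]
A ⊗ B =
  [6, 1]
  [3, 0]

Apply the min-plus product entry-by-entry:
  C[0][0] = min over k of (A[0][0] + B[0][0] = -1 + 9 = 8, A[0][1] + B[1][0] = 8 + -2 = 6) = 6 (attained at k = 1)
  C[0][1] = min over k of (A[0][0] + B[0][1] = -1 + 2 = 1, A[0][1] + B[1][1] = 8 + -5 = 3) = 1 (attained at k = 0)
  C[1][0] = min over k of (A[1][0] + B[0][0] = 5 + 9 = 14, A[1][1] + B[1][0] = 5 + -2 = 3) = 3 (attained at k = 1)
  C[1][1] = min over k of (A[1][0] + B[0][1] = 5 + 2 = 7, A[1][1] + B[1][1] = 5 + -5 = 0) = 0 (attained at k = 1)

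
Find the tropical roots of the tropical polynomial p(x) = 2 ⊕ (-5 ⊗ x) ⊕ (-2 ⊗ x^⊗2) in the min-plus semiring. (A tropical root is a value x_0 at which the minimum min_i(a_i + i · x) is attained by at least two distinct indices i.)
Roots: {-3, 7}

Each tropical root is a break point of the lower envelope of the lines y = a_i + i · x (there are 3 lines, with slopes 0, 1, ..., 2). Only the lines that attain the minimum somewhere contribute to roots; other lines are dominated. Here the surviving (envelope) indices are i = 2, i = 1, i = 0.
Intersections between consecutive envelope lines give the roots: for adjacent envelope indices i < j the intersection is x = (a_i − a_j) / (j − i). Reading off the sorted break points: {-3, 7}.
Verification: at each break x_0, at least two indices attain the minimum of min_i(a_i + i · x_0).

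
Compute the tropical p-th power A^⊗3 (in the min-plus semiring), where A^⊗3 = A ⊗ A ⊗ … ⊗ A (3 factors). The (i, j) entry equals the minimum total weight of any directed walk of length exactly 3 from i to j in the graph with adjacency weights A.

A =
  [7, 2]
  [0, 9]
A^⊗3 =
  [9, 4]
  [2, 9]

Each entry (A^⊗3)_ij equals the minimum over all length-3 walks i = v_0 → v_1 → … → v_3 = j of Σ_t A[v_t][v_{t+1}]. For example, for (i, j) = (0, 1) we minimise over 4 possible intermediate vertex sequences; the minimum is 4, attained along the walk 0 → 1 → 0 → 1.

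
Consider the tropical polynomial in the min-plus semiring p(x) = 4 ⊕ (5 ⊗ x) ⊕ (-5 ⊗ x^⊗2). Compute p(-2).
p(-2) = -9

A tropical monomial a ⊗ x^⊗i evaluates to a + i · x. Evaluating each term at x = -2:
  Term 0 contributes 4 + 0 · -2 = 4
  Term 1 contributes 5 + 1 · -2 = 3
  Term 2 contributes -5 + 2 · -2 = -9
p(-2) = ⊕ of these = min[4, 3, -9] = -9.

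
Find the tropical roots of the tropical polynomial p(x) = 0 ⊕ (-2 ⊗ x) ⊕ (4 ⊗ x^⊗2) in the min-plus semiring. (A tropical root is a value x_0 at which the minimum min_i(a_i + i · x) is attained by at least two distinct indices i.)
Roots: {-6, 2}

Each tropical root is a break point of the lower envelope of the lines y = a_i + i · x (there are 3 lines, with slopes 0, 1, ..., 2). Only the lines that attain the minimum somewhere contribute to roots; other lines are dominated. Here the surviving (envelope) indices are i = 2, i = 1, i = 0.
Intersections between consecutive envelope lines give the roots: for adjacent envelope indices i < j the intersection is x = (a_i − a_j) / (j − i). Reading off the sorted break points: {-6, 2}.
Verification: at each break x_0, at least two indices attain the minimum of min_i(a_i + i · x_0).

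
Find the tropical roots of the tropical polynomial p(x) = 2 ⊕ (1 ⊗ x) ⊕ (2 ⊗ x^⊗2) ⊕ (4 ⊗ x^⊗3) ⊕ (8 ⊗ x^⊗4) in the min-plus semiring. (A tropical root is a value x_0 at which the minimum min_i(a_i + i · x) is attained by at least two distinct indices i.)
Roots: {-4, -2, -1, 1}

Each tropical root is a break point of the lower envelope of the lines y = a_i + i · x (there are 5 lines, with slopes 0, 1, ..., 4). Only the lines that attain the minimum somewhere contribute to roots; other lines are dominated. Here the surviving (envelope) indices are i = 4, i = 3, i = 2, i = 1, i = 0.
Intersections between consecutive envelope lines give the roots: for adjacent envelope indices i < j the intersection is x = (a_i − a_j) / (j − i). Reading off the sorted break points: {-4, -2, -1, 1}.
Verification: at each break x_0, at least two indices attain the minimum of min_i(a_i + i · x_0).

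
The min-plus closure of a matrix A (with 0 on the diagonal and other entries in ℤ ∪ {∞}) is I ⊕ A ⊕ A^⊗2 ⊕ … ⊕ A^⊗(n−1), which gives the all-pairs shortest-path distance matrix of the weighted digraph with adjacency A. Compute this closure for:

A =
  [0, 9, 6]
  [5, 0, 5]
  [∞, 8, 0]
Closure =
  [0, 9, 6]
  [5, 0, 5]
  [13, 8, 0]

This is the Floyd-Warshall all-pairs shortest-path computation. For each intermediate vertex k = 0, 1, …, 2, update dist[i][j] ← min(dist[i][j], dist[i][k] + dist[k][j]). The final matrix gives, for each (i, j), the minimum total weight of any directed path from i to j (possibly empty when i = j).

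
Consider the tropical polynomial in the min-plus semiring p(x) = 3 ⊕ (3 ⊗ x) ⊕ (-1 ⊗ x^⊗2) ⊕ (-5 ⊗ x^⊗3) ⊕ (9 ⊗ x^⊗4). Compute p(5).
p(5) = 3

A tropical monomial a ⊗ x^⊗i evaluates to a + i · x. Evaluating each term at x = 5:
  Term 0 contributes 3 + 0 · 5 = 3
  Term 1 contributes 3 + 1 · 5 = 8
  Term 2 contributes -1 + 2 · 5 = 9
  Term 3 contributes -5 + 3 · 5 = 10
  Term 4 contributes 9 + 4 · 5 = 29
p(5) = ⊕ of these = min[3, 8, 9, 10, 29] = 3.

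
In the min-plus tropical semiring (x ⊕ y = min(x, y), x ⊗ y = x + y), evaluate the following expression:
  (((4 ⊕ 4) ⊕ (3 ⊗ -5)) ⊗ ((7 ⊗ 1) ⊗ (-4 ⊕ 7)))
(((4 ⊕ 4) ⊕ (3 ⊗ -5)) ⊗ ((7 ⊗ 1) ⊗ (-4 ⊕ 7))) = 2

Expand innermost to outermost. Recall ⊕ takes the minimum of its arguments and ⊗ takes their sum. Working out the expression (((4 ⊕ 4) ⊕ (3 ⊗ -5)) ⊗ ((7 ⊗ 1) ⊗ (-4 ⊕ 7))) gives 2.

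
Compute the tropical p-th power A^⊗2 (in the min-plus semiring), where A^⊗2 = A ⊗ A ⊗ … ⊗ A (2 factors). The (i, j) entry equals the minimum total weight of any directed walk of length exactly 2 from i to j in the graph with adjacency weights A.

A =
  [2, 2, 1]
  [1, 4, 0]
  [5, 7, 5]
A^⊗2 =
  [3, 4, 2]
  [3, 3, 2]
  [7, 7, 6]

Each entry (A^⊗2)_ij equals the minimum over all length-2 walks i = v_0 → v_1 → … → v_2 = j of Σ_t A[v_t][v_{t+1}]. For example, for (i, j) = (0, 2) we minimise over 3 possible intermediate vertex sequences; the minimum is 2, attained along the walk 0 → 1 → 2.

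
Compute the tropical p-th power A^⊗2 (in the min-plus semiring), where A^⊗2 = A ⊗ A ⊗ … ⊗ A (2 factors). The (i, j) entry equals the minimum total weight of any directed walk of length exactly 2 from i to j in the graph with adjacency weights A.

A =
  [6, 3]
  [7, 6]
A^⊗2 =
  [10, 9]
  [13, 10]

Each entry (A^⊗2)_ij equals the minimum over all length-2 walks i = v_0 → v_1 → … → v_2 = j of Σ_t A[v_t][v_{t+1}]. For example, for (i, j) = (0, 1) we minimise over 2 possible intermediate vertex sequences; the minimum is 9, attained along the walk 0 → 0 → 1.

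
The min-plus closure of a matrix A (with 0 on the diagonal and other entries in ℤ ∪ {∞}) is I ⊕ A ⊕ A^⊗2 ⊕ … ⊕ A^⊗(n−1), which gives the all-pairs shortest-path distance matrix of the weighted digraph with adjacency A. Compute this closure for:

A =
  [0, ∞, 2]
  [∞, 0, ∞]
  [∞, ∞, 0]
Closure =
  [0, ∞, 2]
  [∞, 0, ∞]
  [∞, ∞, 0]

This is the Floyd-Warshall all-pairs shortest-path computation. For each intermediate vertex k = 0, 1, …, 2, update dist[i][j] ← min(dist[i][j], dist[i][k] + dist[k][j]). The final matrix gives, for each (i, j), the minimum total weight of any directed path from i to j (possibly empty when i = j).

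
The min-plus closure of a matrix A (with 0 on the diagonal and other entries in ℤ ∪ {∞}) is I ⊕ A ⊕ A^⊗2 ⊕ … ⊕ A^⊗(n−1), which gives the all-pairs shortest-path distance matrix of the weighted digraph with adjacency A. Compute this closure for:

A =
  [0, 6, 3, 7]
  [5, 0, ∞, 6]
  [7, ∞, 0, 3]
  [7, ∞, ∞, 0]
Closure =
  [0, 6, 3, 6]
  [5, 0, 8, 6]
  [7, 13, 0, 3]
  [7, 13, 10, 0]

This is the Floyd-Warshall all-pairs shortest-path computation. For each intermediate vertex k = 0, 1, …, 3, update dist[i][j] ← min(dist[i][j], dist[i][k] + dist[k][j]). The final matrix gives, for each (i, j), the minimum total weight of any directed path from i to j (possibly empty when i = j).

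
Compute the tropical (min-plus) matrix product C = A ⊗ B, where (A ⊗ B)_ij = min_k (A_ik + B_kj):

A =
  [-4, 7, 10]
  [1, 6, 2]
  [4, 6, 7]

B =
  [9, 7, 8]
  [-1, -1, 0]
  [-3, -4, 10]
A ⊗ B =
  [5, 3, 4]
  [-1, -2, 6]
  [4, 3, 6]

Apply the min-plus product entry-by-entry:
  C[0][0] = min over k of (A[0][0] + B[0][0] = -4 + 9 = 5, A[0][1] + B[1][0] = 7 + -1 = 6, A[0][2] + B[2][0] = 10 + -3 = 7) = 5 (attained at k = 0)
  C[0][1] = min over k of (A[0][0] + B[0][1] = -4 + 7 = 3, A[0][1] + B[1][1] = 7 + -1 = 6, A[0][2] + B[2][1] = 10 + -4 = 6) = 3 (attained at k = 0)
  C[0][2] = min over k of (A[0][0] + B[0][2] = -4 + 8 = 4, A[0][1] + B[1][2] = 7 + 0 = 7, A[0][2] + B[2][2] = 10 + 10 = 20) = 4 (attained at k = 0)
  C[1][0] = min over k of (A[1][0] + B[0][0] = 1 + 9 = 10, A[1][1] + B[1][0] = 6 + -1 = 5, A[1][2] + B[2][0] = 2 + -3 = -1) = -1 (attained at k = 2)
  C[1][1] = min over k of (A[1][0] + B[0][1] = 1 + 7 = 8, A[1][1] + B[1][1] = 6 + -1 = 5, A[1][2] + B[2][1] = 2 + -4 = -2) = -2 (attained at k = 2)
  C[1][2] = min over k of (A[1][0] + B[0][2] = 1 + 8 = 9, A[1][1] + B[1][2] = 6 + 0 = 6, A[1][2] + B[2][2] = 2 + 10 = 12) = 6 (attained at k = 1)
  C[2][0] = min over k of (A[2][0] + B[0][0] = 4 + 9 = 13, A[2][1] + B[1][0] = 6 + -1 = 5, A[2][2] + B[2][0] = 7 + -3 = 4) = 4 (attained at k = 2)
  C[2][1] = min over k of (A[2][0] + B[0][1] = 4 + 7 = 11, A[2][1] + B[1][1] = 6 + -1 = 5, A[2][2] + B[2][1] = 7 + -4 = 3) = 3 (attained at k = 2)
  C[2][2] = min over k of (A[2][0] + B[0][2] = 4 + 8 = 12, A[2][1] + B[1][2] = 6 + 0 = 6, A[2][2] + B[2][2] = 7 + 10 = 17) = 6 (attained at k = 1)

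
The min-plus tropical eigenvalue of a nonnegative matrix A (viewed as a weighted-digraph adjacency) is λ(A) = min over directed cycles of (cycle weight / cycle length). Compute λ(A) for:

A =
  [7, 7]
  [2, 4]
λ(A) = 4

Enumerate directed cycles and compute their means (weight / length). Sample:
  cycle 0 → 0: weight = 7, length = 1, mean = 7/1 ≈ 7.000
  cycle 1 → 1: weight = 4, length = 1, mean = 4/1 ≈ 4.000
  cycle 0 → 1 → 0: weight = 9, length = 2, mean = 9/2 ≈ 4.500
  cycle 1 → 0 → 1: weight = 9, length = 2, mean = 9/2 ≈ 4.500
Minimum mean = 4.000, attained e.g. along the cycle 1 → 1 with weight 4 and length 1. So λ(A) = 4/1 = 4.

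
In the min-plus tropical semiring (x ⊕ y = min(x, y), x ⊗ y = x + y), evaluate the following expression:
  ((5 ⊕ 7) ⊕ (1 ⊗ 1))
((5 ⊕ 7) ⊕ (1 ⊗ 1)) = 2

Expand innermost to outermost. Recall ⊕ takes the minimum of its arguments and ⊗ takes their sum. Working out the expression ((5 ⊕ 7) ⊕ (1 ⊗ 1)) gives 2.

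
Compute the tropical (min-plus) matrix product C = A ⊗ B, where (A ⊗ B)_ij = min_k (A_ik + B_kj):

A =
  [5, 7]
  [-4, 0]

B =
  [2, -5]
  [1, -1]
A ⊗ B =
  [7, 0]
  [-2, -9]

Apply the min-plus product entry-by-entry:
  C[0][0] = min over k of (A[0][0] + B[0][0] = 5 + 2 = 7, A[0][1] + B[1][0] = 7 + 1 = 8) = 7 (attained at k = 0)
  C[0][1] = min over k of (A[0][0] + B[0][1] = 5 + -5 = 0, A[0][1] + B[1][1] = 7 + -1 = 6) = 0 (attained at k = 0)
  C[1][0] = min over k of (A[1][0] + B[0][0] = -4 + 2 = -2, A[1][1] + B[1][0] = 0 + 1 = 1) = -2 (attained at k = 0)
  C[1][1] = min over k of (A[1][0] + B[0][1] = -4 + -5 = -9, A[1][1] + B[1][1] = 0 + -1 = -1) = -9 (attained at k = 0)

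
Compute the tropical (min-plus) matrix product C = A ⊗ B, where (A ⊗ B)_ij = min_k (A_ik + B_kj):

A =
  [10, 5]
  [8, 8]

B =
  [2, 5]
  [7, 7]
A ⊗ B =
  [12, 12]
  [10, 13]

Apply the min-plus product entry-by-entry:
  C[0][0] = min over k of (A[0][0] + B[0][0] = 10 + 2 = 12, A[0][1] + B[1][0] = 5 + 7 = 12) = 12 (attained at k = 0)
  C[0][1] = min over k of (A[0][0] + B[0][1] = 10 + 5 = 15, A[0][1] + B[1][1] = 5 + 7 = 12) = 12 (attained at k = 1)
  C[1][0] = min over k of (A[1][0] + B[0][0] = 8 + 2 = 10, A[1][1] + B[1][0] = 8 + 7 = 15) = 10 (attained at k = 0)
  C[1][1] = min over k of (A[1][0] + B[0][1] = 8 + 5 = 13, A[1][1] + B[1][1] = 8 + 7 = 15) = 13 (attained at k = 0)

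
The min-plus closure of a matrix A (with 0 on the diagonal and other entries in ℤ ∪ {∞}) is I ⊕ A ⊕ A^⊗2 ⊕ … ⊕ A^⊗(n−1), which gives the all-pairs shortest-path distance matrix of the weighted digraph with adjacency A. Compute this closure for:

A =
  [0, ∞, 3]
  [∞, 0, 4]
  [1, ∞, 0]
Closure =
  [0, ∞, 3]
  [5, 0, 4]
  [1, ∞, 0]

This is the Floyd-Warshall all-pairs shortest-path computation. For each intermediate vertex k = 0, 1, …, 2, update dist[i][j] ← min(dist[i][j], dist[i][k] + dist[k][j]). The final matrix gives, for each (i, j), the minimum total weight of any directed path from i to j (possibly empty when i = j).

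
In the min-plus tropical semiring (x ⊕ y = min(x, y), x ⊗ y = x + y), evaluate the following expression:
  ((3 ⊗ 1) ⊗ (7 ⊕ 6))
((3 ⊗ 1) ⊗ (7 ⊕ 6)) = 10

Expand innermost to outermost. Recall ⊕ takes the minimum of its arguments and ⊗ takes their sum. Working out the expression ((3 ⊗ 1) ⊗ (7 ⊕ 6)) gives 10.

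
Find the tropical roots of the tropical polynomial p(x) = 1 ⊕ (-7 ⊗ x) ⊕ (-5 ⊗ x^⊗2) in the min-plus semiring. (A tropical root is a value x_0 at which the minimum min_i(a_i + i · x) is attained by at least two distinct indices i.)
Roots: {-2, 8}

Each tropical root is a break point of the lower envelope of the lines y = a_i + i · x (there are 3 lines, with slopes 0, 1, ..., 2). Only the lines that attain the minimum somewhere contribute to roots; other lines are dominated. Here the surviving (envelope) indices are i = 2, i = 1, i = 0.
Intersections between consecutive envelope lines give the roots: for adjacent envelope indices i < j the intersection is x = (a_i − a_j) / (j − i). Reading off the sorted break points: {-2, 8}.
Verification: at each break x_0, at least two indices attain the minimum of min_i(a_i + i · x_0).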